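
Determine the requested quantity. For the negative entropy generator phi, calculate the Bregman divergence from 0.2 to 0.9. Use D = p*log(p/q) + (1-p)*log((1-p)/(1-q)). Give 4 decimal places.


Bregman divergence with negative entropy generator:
D = p*log(p/q) + (1-p)*log((1-p)/(1-q)).
p = 0.2, q = 0.9.
p*log(p/q) = 0.2*log(0.2/0.9) = -0.300815.
(1-p)*log((1-p)/(1-q)) = 0.8*log(0.8/0.1) = 1.663553.
D = -0.300815 + 1.663553 = 1.3627

1.3627


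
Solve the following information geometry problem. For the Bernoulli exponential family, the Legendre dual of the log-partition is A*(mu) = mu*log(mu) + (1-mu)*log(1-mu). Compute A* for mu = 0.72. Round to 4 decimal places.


Legendre transform for Bernoulli:
A*(mu) = mu*log(mu) + (1-mu)*log(1-mu).
mu = 0.72, 1-mu = 0.28.
mu*log(mu) = 0.72*log(0.72) = -0.236523.
(1-mu)*log(1-mu) = 0.28*log(0.28) = -0.35643.
A* = -0.236523 + -0.35643 = -0.5930

-0.5930


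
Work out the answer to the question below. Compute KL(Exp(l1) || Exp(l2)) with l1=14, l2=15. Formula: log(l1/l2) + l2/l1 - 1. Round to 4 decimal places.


KL divergence for exponential family:
KL = log(l1/l2) + l2/l1 - 1.
log(14/15) = -0.068993.
15/14 = 1.071429.
KL = -0.068993 + 1.071429 - 1 = 0.0024

0.0024


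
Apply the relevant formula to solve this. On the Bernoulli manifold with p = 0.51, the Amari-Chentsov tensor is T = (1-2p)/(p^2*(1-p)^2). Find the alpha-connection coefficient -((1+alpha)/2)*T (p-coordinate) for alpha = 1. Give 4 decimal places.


Skewness (Amari-Chentsov) tensor: T = (1-2p)/(p^2*(1-p)^2).
p = 0.51, 1-2p = -0.02, p^2 = 0.2601, (1-p)^2 = 0.2401.
T = -0.02/(0.2601 * 0.2401) = -0.320256.
In the p-coordinate, Gamma^(alpha) = Gamma^(0) - (alpha/2)*T with Gamma^(0) = (1/2)*g'(p) = -T/2,
so Gamma^(alpha) = -((1+alpha)/2)*T.
alpha = 1, -(1+alpha)/2 = -1.0.
Gamma = -1.0 * -0.320256 = 0.3203

0.3203


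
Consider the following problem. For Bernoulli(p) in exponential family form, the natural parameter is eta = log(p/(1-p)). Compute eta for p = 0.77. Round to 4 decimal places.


Natural parameter for Bernoulli: eta = log(p/(1-p)).
p = 0.77, 1-p = 0.23.
p/(1-p) = 3.347826.
eta = log(3.347826) = 1.2083

1.2083


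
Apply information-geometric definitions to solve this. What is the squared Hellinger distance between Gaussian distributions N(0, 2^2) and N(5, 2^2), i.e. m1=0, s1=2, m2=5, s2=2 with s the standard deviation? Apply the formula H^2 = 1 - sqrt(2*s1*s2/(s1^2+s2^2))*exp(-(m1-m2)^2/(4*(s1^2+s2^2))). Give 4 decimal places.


Squared Hellinger distance for Gaussians:
H^2 = 1 - sqrt(2*s1*s2/(s1^2+s2^2)) * exp(-(m1-m2)^2/(4*(s1^2+s2^2))).
s1^2 = 4, s2^2 = 4, s1^2+s2^2 = 8.
sqrt(2*2*2/(8)) = 1.0.
(m1-m2)^2 = (-5)^2 = 25.
exp(-25/(4*8)) = exp(-0.78125) = 0.457833.
H^2 = 1 - 1.0*0.457833 = 0.5422

0.5422


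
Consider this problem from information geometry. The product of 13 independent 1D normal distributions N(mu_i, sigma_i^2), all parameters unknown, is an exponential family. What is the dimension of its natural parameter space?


Exponential family dimension calculation:
Each univariate normal has two natural parameters (mu/sigma^2 and -1/(2 sigma^2)).
With 13 independent components, dim = 2 * 13 = 26.

26


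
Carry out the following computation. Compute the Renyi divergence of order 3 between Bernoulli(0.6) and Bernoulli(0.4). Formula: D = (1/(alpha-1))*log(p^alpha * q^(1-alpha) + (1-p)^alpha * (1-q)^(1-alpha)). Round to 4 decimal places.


Renyi divergence of order alpha between Bernoulli distributions:
D = (1/(alpha-1))*log(p^alpha * q^(1-alpha) + (1-p)^alpha * (1-q)^(1-alpha)).
alpha = 3, p = 0.6, q = 0.4.
p^alpha * q^(1-alpha) = 0.6^3 * 0.4^-2 = 1.35.
(1-p)^alpha * (1-q)^(1-alpha) = 0.4^3 * 0.6^-2 = 0.177778.
sum = 1.35 + 0.177778 = 1.527778.
D = (1/2)*log(1.527778) = 0.2119

0.2119


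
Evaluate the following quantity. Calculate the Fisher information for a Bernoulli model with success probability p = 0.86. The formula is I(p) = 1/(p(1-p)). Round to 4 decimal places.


For Bernoulli(p), Fisher information is I(p) = 1/(p*(1-p)).
p = 0.86, 1-p = 0.14.
p*(1-p) = 0.1204.
I(p) = 1/0.1204 = 8.3056

8.3056


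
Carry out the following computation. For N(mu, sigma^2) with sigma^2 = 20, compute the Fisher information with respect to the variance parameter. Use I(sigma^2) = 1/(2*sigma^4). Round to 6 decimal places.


Fisher information for variance: I(sigma^2) = 1/(2*sigma^4).
sigma^2 = 20, so sigma^4 = 400.
I = 1/(2*400) = 1/800 = 0.001250

0.001250


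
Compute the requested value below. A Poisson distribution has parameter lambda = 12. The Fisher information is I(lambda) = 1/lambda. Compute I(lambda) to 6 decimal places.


Fisher information for Poisson: I(lambda) = 1/lambda.
lambda = 12.
I(lambda) = 1/12 = 0.083333

0.083333


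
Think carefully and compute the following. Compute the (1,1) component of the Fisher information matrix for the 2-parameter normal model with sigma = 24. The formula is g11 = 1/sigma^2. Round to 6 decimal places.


For the 2-parameter normal family, the Fisher metric has:
  g11 = 1/sigma^2, g22 = 2/sigma^2.
sigma = 24, sigma^2 = 576.
g11 = 0.001736

0.001736


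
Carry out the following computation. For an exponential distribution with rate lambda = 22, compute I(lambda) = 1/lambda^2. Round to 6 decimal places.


Fisher information for exponential: I(lambda) = 1/lambda^2.
lambda = 22, lambda^2 = 484.
I = 1/484 = 0.002066

0.002066


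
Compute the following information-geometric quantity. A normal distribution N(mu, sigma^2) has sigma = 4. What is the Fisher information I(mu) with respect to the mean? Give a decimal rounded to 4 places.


The Fisher information for the mean of a normal distribution is I(mu) = 1/sigma^2.
sigma = 4, so sigma^2 = 16.
I(mu) = 1/16 = 0.0625

0.0625


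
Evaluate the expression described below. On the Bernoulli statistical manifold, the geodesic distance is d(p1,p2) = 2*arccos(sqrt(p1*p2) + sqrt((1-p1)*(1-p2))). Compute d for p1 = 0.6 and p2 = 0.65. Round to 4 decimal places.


Geodesic distance on Bernoulli manifold:
d(p1,p2) = 2*arccos(sqrt(p1*p2) + sqrt((1-p1)*(1-p2))).
sqrt(p1*p2) = sqrt(0.6*0.65) = 0.6245.
sqrt((1-p1)*(1-p2)) = sqrt(0.4*0.35) = 0.374166.
arg = 0.6245 + 0.374166 = 0.998666.
d = 2*arccos(0.998666) = 0.1033

0.1033


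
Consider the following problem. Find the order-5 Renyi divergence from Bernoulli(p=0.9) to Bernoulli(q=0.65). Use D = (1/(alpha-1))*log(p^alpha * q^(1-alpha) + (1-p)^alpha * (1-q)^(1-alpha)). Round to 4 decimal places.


Renyi divergence of order alpha between Bernoulli distributions:
D = (1/(alpha-1))*log(p^alpha * q^(1-alpha) + (1-p)^alpha * (1-q)^(1-alpha)).
alpha = 5, p = 0.9, q = 0.65.
p^alpha * q^(1-alpha) = 0.9^5 * 0.65^-4 = 3.307951.
(1-p)^alpha * (1-q)^(1-alpha) = 0.1^5 * 0.35^-4 = 0.000666.
sum = 3.307951 + 0.000666 = 3.308618.
D = (1/4)*log(3.308618) = 0.2991

0.2991


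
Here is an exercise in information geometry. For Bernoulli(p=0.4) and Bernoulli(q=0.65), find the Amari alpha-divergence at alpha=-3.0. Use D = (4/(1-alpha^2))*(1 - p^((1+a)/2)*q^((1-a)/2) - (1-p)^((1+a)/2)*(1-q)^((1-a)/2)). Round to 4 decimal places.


Amari alpha-divergence:
D = (4/(1-alpha^2))*(1 - p^((1+a)/2)*q^((1-a)/2) - (1-p)^((1+a)/2)*(1-q)^((1-a)/2)).
alpha = -3.0, p = 0.4, q = 0.65.
e1 = (1+alpha)/2 = -1.0, e2 = (1-alpha)/2 = 2.0.
t1 = p^e1 * q^e2 = 0.4^-1.0 * 0.65^2.0 = 1.05625.
t2 = (1-p)^e1 * (1-q)^e2 = 0.6^-1.0 * 0.35^2.0 = 0.204167.
4/(1-alpha^2) = -0.5.
D = -0.5*(1 - 1.05625 - 0.204167) = 0.1302

0.1302


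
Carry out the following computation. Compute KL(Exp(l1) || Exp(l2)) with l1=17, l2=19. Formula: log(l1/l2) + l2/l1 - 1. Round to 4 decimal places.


KL divergence for exponential family:
KL = log(l1/l2) + l2/l1 - 1.
log(17/19) = -0.111226.
19/17 = 1.117647.
KL = -0.111226 + 1.117647 - 1 = 0.0064

0.0064


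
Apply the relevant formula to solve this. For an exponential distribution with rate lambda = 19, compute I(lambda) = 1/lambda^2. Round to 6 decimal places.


Fisher information for exponential: I(lambda) = 1/lambda^2.
lambda = 19, lambda^2 = 361.
I = 1/361 = 0.002770

0.002770


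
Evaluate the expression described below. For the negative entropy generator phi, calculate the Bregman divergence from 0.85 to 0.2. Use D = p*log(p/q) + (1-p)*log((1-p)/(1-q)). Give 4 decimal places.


Bregman divergence with negative entropy generator:
D = p*log(p/q) + (1-p)*log((1-p)/(1-q)).
p = 0.85, q = 0.2.
p*log(p/q) = 0.85*log(0.85/0.2) = 1.229881.
(1-p)*log((1-p)/(1-q)) = 0.15*log(0.15/0.8) = -0.251096.
D = 1.229881 + -0.251096 = 0.9788

0.9788


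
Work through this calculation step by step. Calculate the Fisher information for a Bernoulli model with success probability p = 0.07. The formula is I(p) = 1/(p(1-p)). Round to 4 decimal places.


For Bernoulli(p), Fisher information is I(p) = 1/(p*(1-p)).
p = 0.07, 1-p = 0.93.
p*(1-p) = 0.0651.
I(p) = 1/0.0651 = 15.3610

15.3610


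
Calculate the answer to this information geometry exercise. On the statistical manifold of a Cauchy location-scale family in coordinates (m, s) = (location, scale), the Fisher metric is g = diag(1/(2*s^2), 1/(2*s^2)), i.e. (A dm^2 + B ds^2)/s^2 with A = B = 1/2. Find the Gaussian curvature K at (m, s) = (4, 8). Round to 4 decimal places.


The metric has the form g = (A dm^2 + B ds^2)/s^2 with A = 1/2, B = 1/2.
Substitute u = sqrt(A/B)*m: g = B*(du^2 + ds^2)/s^2, i.e. B times the
Poincare upper half-plane metric, which has constant Gaussian curvature -1.
Scaling a 2D metric by a constant c divides the Gaussian curvature by c,
so K = -1/B = -1/(1/2) = -2.0000 everywhere (the point (m, s) = (4, 8) is irrelevant:
the curvature is constant).
The requested Gaussian curvature is K = -2.0000.

-2.0000


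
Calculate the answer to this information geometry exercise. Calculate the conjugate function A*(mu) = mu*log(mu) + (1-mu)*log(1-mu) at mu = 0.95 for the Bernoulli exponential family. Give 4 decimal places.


Legendre transform for Bernoulli:
A*(mu) = mu*log(mu) + (1-mu)*log(1-mu).
mu = 0.95, 1-mu = 0.05.
mu*log(mu) = 0.95*log(0.95) = -0.048729.
(1-mu)*log(1-mu) = 0.05*log(0.05) = -0.149787.
A* = -0.048729 + -0.149787 = -0.1985

-0.1985


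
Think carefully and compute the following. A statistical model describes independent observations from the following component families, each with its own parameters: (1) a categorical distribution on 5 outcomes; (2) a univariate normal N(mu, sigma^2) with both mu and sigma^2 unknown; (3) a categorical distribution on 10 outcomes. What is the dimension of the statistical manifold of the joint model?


The dimension of a statistical manifold equals the number of free
(independent) real parameters of the model. For a product of independent
blocks the parameter counts add.
- categorical on 5 outcomes (probabilities sum to 1): 5-1 = 4.
- normal (mu, sigma^2): 2.
- categorical on 10 outcomes (probabilities sum to 1): 10-1 = 9.
Total = 4 + 2 + 9 = 15.
Dimension = 15

15


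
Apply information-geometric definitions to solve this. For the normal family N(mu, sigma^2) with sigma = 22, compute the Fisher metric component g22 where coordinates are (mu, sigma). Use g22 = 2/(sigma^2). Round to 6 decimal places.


For the 2-parameter normal family, the Fisher metric has:
  g11 = 1/sigma^2, g22 = 2/sigma^2.
sigma = 22, sigma^2 = 484.
g22 = 0.004132

0.004132


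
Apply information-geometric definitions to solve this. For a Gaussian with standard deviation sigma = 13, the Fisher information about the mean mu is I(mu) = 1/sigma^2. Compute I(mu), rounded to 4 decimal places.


The Fisher information for the mean of a normal distribution is I(mu) = 1/sigma^2.
sigma = 13, so sigma^2 = 169.
I(mu) = 1/169 = 0.0059

0.0059


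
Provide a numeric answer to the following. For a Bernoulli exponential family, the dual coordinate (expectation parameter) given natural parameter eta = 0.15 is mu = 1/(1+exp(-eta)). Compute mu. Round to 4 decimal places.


Dual coordinate (expectation parameter) for Bernoulli:
mu = 1/(1+exp(-eta)).
eta = 0.15.
exp(-eta) = exp(-0.15) = 0.860708.
mu = 1/(1+0.860708) = 0.5374

0.5374


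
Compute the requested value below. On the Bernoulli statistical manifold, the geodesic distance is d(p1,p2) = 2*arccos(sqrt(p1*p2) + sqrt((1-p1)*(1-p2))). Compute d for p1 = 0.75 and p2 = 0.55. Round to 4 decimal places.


Geodesic distance on Bernoulli manifold:
d(p1,p2) = 2*arccos(sqrt(p1*p2) + sqrt((1-p1)*(1-p2))).
sqrt(p1*p2) = sqrt(0.75*0.55) = 0.642262.
sqrt((1-p1)*(1-p2)) = sqrt(0.25*0.45) = 0.33541.
arg = 0.642262 + 0.33541 = 0.977672.
d = 2*arccos(0.977672) = 0.4234

0.4234


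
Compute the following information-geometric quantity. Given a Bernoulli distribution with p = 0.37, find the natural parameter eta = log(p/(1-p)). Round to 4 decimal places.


Natural parameter for Bernoulli: eta = log(p/(1-p)).
p = 0.37, 1-p = 0.63.
p/(1-p) = 0.587302.
eta = log(0.587302) = -0.5322

-0.5322


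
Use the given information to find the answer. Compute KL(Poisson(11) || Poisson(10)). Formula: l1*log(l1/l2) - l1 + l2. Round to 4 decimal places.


KL divergence for Poisson:
KL = l1*log(l1/l2) - l1 + l2.
l1 = 11, l2 = 10.
log(11/10) = 0.09531.
l1*log(l1/l2) = 11 * 0.09531 = 1.048412.
KL = 1.048412 - 11 + 10 = 0.0484

0.0484


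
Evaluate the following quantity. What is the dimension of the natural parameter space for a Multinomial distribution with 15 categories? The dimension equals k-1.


Exponential family dimension calculation:
For Multinomial with k=15 categories, dim = k-1 = 14.

14


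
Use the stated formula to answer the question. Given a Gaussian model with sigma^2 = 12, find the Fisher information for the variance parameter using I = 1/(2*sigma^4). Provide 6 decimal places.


Fisher information for variance: I(sigma^2) = 1/(2*sigma^4).
sigma^2 = 12, so sigma^4 = 144.
I = 1/(2*144) = 1/288 = 0.003472

0.003472


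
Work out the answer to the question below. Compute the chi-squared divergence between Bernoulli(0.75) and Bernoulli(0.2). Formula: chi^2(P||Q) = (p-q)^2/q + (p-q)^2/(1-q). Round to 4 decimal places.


Chi-squared divergence between Bernoulli distributions:
chi^2 = (p-q)^2/q + (p-q)^2/(1-q).
p = 0.75, q = 0.2, p-q = 0.55.
(p-q)^2 = 0.3025.
term1 = 0.3025/0.2 = 1.5125.
term2 = 0.3025/0.8 = 0.378125.
chi^2 = 1.5125 + 0.378125 = 1.8906

1.8906


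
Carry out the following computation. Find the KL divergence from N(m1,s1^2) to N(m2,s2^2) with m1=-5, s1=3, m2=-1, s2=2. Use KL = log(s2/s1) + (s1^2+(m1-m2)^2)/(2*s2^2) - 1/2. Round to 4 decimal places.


KL divergence between normal distributions:
KL = log(s2/s1) + (s1^2 + (m1-m2)^2)/(2*s2^2) - 1/2.
log(2/3) = -0.405465.
(3^2 + (-5--1)^2)/(2*2^2) = (9 + 16)/8 = 3.125.
KL = -0.405465 + 3.125 - 0.5 = 2.2195

2.2195


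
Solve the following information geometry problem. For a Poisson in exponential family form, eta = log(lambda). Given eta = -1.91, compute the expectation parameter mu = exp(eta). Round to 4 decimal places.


Expectation parameter for Poisson exponential family:
mu = exp(eta).
eta = -1.91.
mu = exp(-1.91) = 0.1481

0.1481


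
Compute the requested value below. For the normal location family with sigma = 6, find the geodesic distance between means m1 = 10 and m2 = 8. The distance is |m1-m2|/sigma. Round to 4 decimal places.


On the fixed-variance normal subfamily, geodesic distance = |m1-m2|/sigma.
|10 - 8| = 2.
sigma = 6.
d = 2/6 = 0.3333

0.3333


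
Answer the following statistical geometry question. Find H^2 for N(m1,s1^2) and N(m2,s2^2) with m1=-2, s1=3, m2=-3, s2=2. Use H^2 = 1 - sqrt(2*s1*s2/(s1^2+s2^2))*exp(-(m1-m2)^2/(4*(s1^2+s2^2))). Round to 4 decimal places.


Squared Hellinger distance for Gaussians:
H^2 = 1 - sqrt(2*s1*s2/(s1^2+s2^2)) * exp(-(m1-m2)^2/(4*(s1^2+s2^2))).
s1^2 = 9, s2^2 = 4, s1^2+s2^2 = 13.
sqrt(2*3*2/(13)) = 0.960769.
(m1-m2)^2 = (1)^2 = 1.
exp(-1/(4*13)) = exp(-0.019231) = 0.980953.
H^2 = 1 - 0.960769*0.980953 = 0.0575

0.0575


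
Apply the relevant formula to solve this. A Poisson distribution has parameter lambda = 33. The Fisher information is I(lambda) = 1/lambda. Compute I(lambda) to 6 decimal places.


Fisher information for Poisson: I(lambda) = 1/lambda.
lambda = 33.
I(lambda) = 1/33 = 0.030303

0.030303


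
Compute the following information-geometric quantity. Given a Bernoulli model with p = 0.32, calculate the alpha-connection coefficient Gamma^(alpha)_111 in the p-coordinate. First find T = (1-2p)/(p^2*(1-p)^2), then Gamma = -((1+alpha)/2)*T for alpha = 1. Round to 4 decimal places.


Skewness (Amari-Chentsov) tensor: T = (1-2p)/(p^2*(1-p)^2).
p = 0.32, 1-2p = 0.36, p^2 = 0.1024, (1-p)^2 = 0.4624.
T = 0.36/(0.1024 * 0.4624) = 7.602995.
In the p-coordinate, Gamma^(alpha) = Gamma^(0) - (alpha/2)*T with Gamma^(0) = (1/2)*g'(p) = -T/2,
so Gamma^(alpha) = -((1+alpha)/2)*T.
alpha = 1, -(1+alpha)/2 = -1.0.
Gamma = -1.0 * 7.602995 = -7.6030

-7.6030


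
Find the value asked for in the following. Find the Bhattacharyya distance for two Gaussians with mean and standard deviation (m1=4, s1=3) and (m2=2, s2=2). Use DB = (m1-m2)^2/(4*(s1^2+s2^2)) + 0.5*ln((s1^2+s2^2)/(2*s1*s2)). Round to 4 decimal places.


Bhattacharyya distance between two Gaussians:
DB = (m1-m2)^2/(4*(s1^2+s2^2)) + (1/2)*ln((s1^2+s2^2)/(2*s1*s2)).
(m1-m2)^2 = (2)^2 = 4.
s1^2+s2^2 = 9 + 4 = 13.
term1 = 4/52 = 0.076923.
term2 = 0.5*ln(13/12.0) = 0.040021.
DB = 0.076923 + 0.040021 = 0.1169

0.1169


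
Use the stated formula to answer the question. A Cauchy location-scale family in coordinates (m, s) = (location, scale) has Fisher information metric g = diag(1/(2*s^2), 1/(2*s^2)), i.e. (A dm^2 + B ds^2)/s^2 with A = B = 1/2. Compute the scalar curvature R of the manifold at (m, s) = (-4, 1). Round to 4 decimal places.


The metric has the form g = (A dm^2 + B ds^2)/s^2 with A = 1/2, B = 1/2.
Substitute u = sqrt(A/B)*m: g = B*(du^2 + ds^2)/s^2, i.e. B times the
Poincare upper half-plane metric, which has constant Gaussian curvature -1.
Scaling a 2D metric by a constant c divides the Gaussian curvature by c,
so K = -1/B = -1/(1/2) = -2.0000 everywhere (the point (m, s) = (-4, 1) is irrelevant:
the curvature is constant).
Scalar curvature in dimension 2: R = 2K = -2/(1/2) = -4.0000.

-4.0000


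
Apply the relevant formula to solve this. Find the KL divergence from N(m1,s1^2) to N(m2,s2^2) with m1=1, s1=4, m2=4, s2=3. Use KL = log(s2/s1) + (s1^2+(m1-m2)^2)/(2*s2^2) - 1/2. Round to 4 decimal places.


KL divergence between normal distributions:
KL = log(s2/s1) + (s1^2 + (m1-m2)^2)/(2*s2^2) - 1/2.
log(3/4) = -0.287682.
(4^2 + (1-4)^2)/(2*3^2) = (16 + 9)/18 = 1.388889.
KL = -0.287682 + 1.388889 - 0.5 = 0.6012

0.6012


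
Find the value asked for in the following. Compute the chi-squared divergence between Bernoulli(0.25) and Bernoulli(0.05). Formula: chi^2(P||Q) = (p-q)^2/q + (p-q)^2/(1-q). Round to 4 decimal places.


Chi-squared divergence between Bernoulli distributions:
chi^2 = (p-q)^2/q + (p-q)^2/(1-q).
p = 0.25, q = 0.05, p-q = 0.2.
(p-q)^2 = 0.04.
term1 = 0.04/0.05 = 0.8.
term2 = 0.04/0.95 = 0.042105.
chi^2 = 0.8 + 0.042105 = 0.8421

0.8421


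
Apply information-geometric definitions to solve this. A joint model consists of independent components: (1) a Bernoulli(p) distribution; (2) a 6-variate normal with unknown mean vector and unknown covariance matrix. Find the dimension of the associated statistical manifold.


The dimension of a statistical manifold equals the number of free
(independent) real parameters of the model. For a product of independent
blocks the parameter counts add.
- Bernoulli (p): 1.
- 6-variate normal: 6 (mean) + 6*7/2 = 21 (symmetric covariance) = 27.
Total = 1 + 27 = 28.
Dimension = 28

28


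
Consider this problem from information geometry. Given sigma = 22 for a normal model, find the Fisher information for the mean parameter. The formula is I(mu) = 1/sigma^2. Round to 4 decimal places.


The Fisher information for the mean of a normal distribution is I(mu) = 1/sigma^2.
sigma = 22, so sigma^2 = 484.
I(mu) = 1/484 = 0.0021

0.0021


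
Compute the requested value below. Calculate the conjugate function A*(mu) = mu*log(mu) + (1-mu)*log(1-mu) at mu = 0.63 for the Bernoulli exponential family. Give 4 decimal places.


Legendre transform for Bernoulli:
A*(mu) = mu*log(mu) + (1-mu)*log(1-mu).
mu = 0.63, 1-mu = 0.37.
mu*log(mu) = 0.63*log(0.63) = -0.291082.
(1-mu)*log(1-mu) = 0.37*log(0.37) = -0.367873.
A* = -0.291082 + -0.367873 = -0.6590

-0.6590


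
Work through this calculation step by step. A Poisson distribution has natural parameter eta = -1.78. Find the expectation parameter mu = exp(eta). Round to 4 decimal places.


Expectation parameter for Poisson exponential family:
mu = exp(eta).
eta = -1.78.
mu = exp(-1.78) = 0.1686

0.1686


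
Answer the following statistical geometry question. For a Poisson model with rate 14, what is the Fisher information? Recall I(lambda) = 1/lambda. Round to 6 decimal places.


Fisher information for Poisson: I(lambda) = 1/lambda.
lambda = 14.
I(lambda) = 1/14 = 0.071429

0.071429


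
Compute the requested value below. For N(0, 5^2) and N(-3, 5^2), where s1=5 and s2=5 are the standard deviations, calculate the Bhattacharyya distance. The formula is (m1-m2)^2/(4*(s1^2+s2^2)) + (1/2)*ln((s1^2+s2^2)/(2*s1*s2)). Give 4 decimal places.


Bhattacharyya distance between two Gaussians:
DB = (m1-m2)^2/(4*(s1^2+s2^2)) + (1/2)*ln((s1^2+s2^2)/(2*s1*s2)).
(m1-m2)^2 = (3)^2 = 9.
s1^2+s2^2 = 25 + 25 = 50.
term1 = 9/200 = 0.045.
term2 = 0.5*ln(50/50.0) = 0.0.
DB = 0.045 + 0.0 = 0.0450

0.0450


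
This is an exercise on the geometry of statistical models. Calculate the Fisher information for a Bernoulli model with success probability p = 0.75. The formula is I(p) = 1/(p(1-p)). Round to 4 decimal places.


For Bernoulli(p), Fisher information is I(p) = 1/(p*(1-p)).
p = 0.75, 1-p = 0.25.
p*(1-p) = 0.1875.
I(p) = 1/0.1875 = 5.3333

5.3333


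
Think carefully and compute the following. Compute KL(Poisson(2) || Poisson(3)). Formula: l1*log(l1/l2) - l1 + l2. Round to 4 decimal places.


KL divergence for Poisson:
KL = l1*log(l1/l2) - l1 + l2.
l1 = 2, l2 = 3.
log(2/3) = -0.405465.
l1*log(l1/l2) = 2 * -0.405465 = -0.81093.
KL = -0.81093 - 2 + 3 = 0.1891

0.1891


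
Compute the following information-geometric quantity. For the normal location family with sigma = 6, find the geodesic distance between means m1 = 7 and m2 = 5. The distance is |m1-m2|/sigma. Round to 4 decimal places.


On the fixed-variance normal subfamily, geodesic distance = |m1-m2|/sigma.
|7 - 5| = 2.
sigma = 6.
d = 2/6 = 0.3333

0.3333


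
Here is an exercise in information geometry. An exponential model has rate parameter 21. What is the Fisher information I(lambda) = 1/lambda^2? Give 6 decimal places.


Fisher information for exponential: I(lambda) = 1/lambda^2.
lambda = 21, lambda^2 = 441.
I = 1/441 = 0.002268

0.002268


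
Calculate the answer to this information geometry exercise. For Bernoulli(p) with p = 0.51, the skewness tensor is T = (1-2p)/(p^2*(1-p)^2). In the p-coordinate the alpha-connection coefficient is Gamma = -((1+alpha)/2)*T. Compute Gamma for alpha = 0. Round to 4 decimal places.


Skewness (Amari-Chentsov) tensor: T = (1-2p)/(p^2*(1-p)^2).
p = 0.51, 1-2p = -0.02, p^2 = 0.2601, (1-p)^2 = 0.2401.
T = -0.02/(0.2601 * 0.2401) = -0.320256.
In the p-coordinate, Gamma^(alpha) = Gamma^(0) - (alpha/2)*T with Gamma^(0) = (1/2)*g'(p) = -T/2,
so Gamma^(alpha) = -((1+alpha)/2)*T.
alpha = 0, -(1+alpha)/2 = -0.5.
Gamma = -0.5 * -0.320256 = 0.1601

0.1601


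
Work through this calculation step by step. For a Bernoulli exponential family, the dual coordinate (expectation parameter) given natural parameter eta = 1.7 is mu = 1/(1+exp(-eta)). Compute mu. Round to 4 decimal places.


Dual coordinate (expectation parameter) for Bernoulli:
mu = 1/(1+exp(-eta)).
eta = 1.7.
exp(-eta) = exp(-1.7) = 0.182684.
mu = 1/(1+0.182684) = 0.8455

0.8455


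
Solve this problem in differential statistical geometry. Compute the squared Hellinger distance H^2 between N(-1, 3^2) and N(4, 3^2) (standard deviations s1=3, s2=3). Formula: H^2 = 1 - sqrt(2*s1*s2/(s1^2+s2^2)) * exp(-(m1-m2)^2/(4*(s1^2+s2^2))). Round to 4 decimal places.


Squared Hellinger distance for Gaussians:
H^2 = 1 - sqrt(2*s1*s2/(s1^2+s2^2)) * exp(-(m1-m2)^2/(4*(s1^2+s2^2))).
s1^2 = 9, s2^2 = 9, s1^2+s2^2 = 18.
sqrt(2*3*3/(18)) = 1.0.
(m1-m2)^2 = (-5)^2 = 25.
exp(-25/(4*18)) = exp(-0.347222) = 0.706648.
H^2 = 1 - 1.0*0.706648 = 0.2934

0.2934


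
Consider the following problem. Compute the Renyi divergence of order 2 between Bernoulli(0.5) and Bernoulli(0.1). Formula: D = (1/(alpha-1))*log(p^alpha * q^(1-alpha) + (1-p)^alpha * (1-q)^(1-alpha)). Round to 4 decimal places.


Renyi divergence of order alpha between Bernoulli distributions:
D = (1/(alpha-1))*log(p^alpha * q^(1-alpha) + (1-p)^alpha * (1-q)^(1-alpha)).
alpha = 2, p = 0.5, q = 0.1.
p^alpha * q^(1-alpha) = 0.5^2 * 0.1^-1 = 2.5.
(1-p)^alpha * (1-q)^(1-alpha) = 0.5^2 * 0.9^-1 = 0.277778.
sum = 2.5 + 0.277778 = 2.777778.
D = (1/1)*log(2.777778) = 1.0217

1.0217


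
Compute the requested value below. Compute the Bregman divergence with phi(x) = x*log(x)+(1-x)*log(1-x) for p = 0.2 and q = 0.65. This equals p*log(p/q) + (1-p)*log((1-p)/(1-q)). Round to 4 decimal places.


Bregman divergence with negative entropy generator:
D = p*log(p/q) + (1-p)*log((1-p)/(1-q)).
p = 0.2, q = 0.65.
p*log(p/q) = 0.2*log(0.2/0.65) = -0.235731.
(1-p)*log((1-p)/(1-q)) = 0.8*log(0.8/0.35) = 0.661343.
D = -0.235731 + 0.661343 = 0.4256

0.4256


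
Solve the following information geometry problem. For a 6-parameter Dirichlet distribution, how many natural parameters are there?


Exponential family dimension calculation:
Dirichlet with 6 components has 6 natural parameters.

6


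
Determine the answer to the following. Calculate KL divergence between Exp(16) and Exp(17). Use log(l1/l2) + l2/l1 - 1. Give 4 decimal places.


KL divergence for exponential family:
KL = log(l1/l2) + l2/l1 - 1.
log(16/17) = -0.060625.
17/16 = 1.0625.
KL = -0.060625 + 1.0625 - 1 = 0.0019

0.0019


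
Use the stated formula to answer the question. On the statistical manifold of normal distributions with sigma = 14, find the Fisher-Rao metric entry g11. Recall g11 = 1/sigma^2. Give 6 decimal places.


For the 2-parameter normal family, the Fisher metric has:
  g11 = 1/sigma^2, g22 = 2/sigma^2.
sigma = 14, sigma^2 = 196.
g11 = 0.005102

0.005102


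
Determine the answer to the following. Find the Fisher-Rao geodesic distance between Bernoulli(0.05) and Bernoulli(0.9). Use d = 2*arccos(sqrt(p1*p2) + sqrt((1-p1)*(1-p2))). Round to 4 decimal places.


Geodesic distance on Bernoulli manifold:
d(p1,p2) = 2*arccos(sqrt(p1*p2) + sqrt((1-p1)*(1-p2))).
sqrt(p1*p2) = sqrt(0.05*0.9) = 0.212132.
sqrt((1-p1)*(1-p2)) = sqrt(0.95*0.1) = 0.308221.
arg = 0.212132 + 0.308221 = 0.520353.
d = 2*arccos(0.520353) = 2.0471

2.0471


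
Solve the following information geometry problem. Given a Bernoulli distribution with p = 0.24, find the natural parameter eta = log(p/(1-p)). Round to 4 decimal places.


Natural parameter for Bernoulli: eta = log(p/(1-p)).
p = 0.24, 1-p = 0.76.
p/(1-p) = 0.315789.
eta = log(0.315789) = -1.1527

-1.1527


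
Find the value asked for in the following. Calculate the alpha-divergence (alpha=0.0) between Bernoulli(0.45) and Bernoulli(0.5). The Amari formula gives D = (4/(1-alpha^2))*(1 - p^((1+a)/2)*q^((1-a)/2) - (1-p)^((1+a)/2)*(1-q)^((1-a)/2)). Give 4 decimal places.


Amari alpha-divergence:
D = (4/(1-alpha^2))*(1 - p^((1+a)/2)*q^((1-a)/2) - (1-p)^((1+a)/2)*(1-q)^((1-a)/2)).
alpha = 0.0, p = 0.45, q = 0.5.
e1 = (1+alpha)/2 = 0.5, e2 = (1-alpha)/2 = 0.5.
t1 = p^e1 * q^e2 = 0.45^0.5 * 0.5^0.5 = 0.474342.
t2 = (1-p)^e1 * (1-q)^e2 = 0.55^0.5 * 0.5^0.5 = 0.524404.
4/(1-alpha^2) = 4.0.
D = 4.0*(1 - 0.474342 - 0.524404) = 0.0050

0.0050


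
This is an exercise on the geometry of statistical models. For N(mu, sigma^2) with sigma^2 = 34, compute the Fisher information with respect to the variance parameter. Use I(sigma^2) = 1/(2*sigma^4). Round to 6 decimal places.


Fisher information for variance: I(sigma^2) = 1/(2*sigma^4).
sigma^2 = 34, so sigma^4 = 1156.
I = 1/(2*1156) = 1/2312 = 0.000433

0.000433


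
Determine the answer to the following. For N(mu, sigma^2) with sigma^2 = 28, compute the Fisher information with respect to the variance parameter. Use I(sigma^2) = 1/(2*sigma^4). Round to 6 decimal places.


Fisher information for variance: I(sigma^2) = 1/(2*sigma^4).
sigma^2 = 28, so sigma^4 = 784.
I = 1/(2*784) = 1/1568 = 0.000638

0.000638


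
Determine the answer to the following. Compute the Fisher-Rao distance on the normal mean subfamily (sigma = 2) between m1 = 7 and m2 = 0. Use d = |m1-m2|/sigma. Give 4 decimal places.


On the fixed-variance normal subfamily, geodesic distance = |m1-m2|/sigma.
|7 - 0| = 7.
sigma = 2.
d = 7/2 = 3.5000

3.5000


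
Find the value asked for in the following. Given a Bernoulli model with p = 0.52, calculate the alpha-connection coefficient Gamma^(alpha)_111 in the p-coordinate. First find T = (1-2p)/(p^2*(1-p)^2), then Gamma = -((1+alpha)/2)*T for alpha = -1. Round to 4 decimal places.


Skewness (Amari-Chentsov) tensor: T = (1-2p)/(p^2*(1-p)^2).
p = 0.52, 1-2p = -0.04, p^2 = 0.2704, (1-p)^2 = 0.2304.
T = -0.04/(0.2704 * 0.2304) = -0.642053.
In the p-coordinate, Gamma^(alpha) = Gamma^(0) - (alpha/2)*T with Gamma^(0) = (1/2)*g'(p) = -T/2,
so Gamma^(alpha) = -((1+alpha)/2)*T.
alpha = -1, -(1+alpha)/2 = 0.0.
Gamma = 0.0 * -0.642053 = 0.0000

0.0000


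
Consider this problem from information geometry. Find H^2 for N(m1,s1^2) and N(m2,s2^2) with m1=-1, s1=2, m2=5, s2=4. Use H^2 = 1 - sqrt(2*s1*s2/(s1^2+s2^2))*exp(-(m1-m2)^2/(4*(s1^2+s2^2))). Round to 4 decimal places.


Squared Hellinger distance for Gaussians:
H^2 = 1 - sqrt(2*s1*s2/(s1^2+s2^2)) * exp(-(m1-m2)^2/(4*(s1^2+s2^2))).
s1^2 = 4, s2^2 = 16, s1^2+s2^2 = 20.
sqrt(2*2*4/(20)) = 0.894427.
(m1-m2)^2 = (-6)^2 = 36.
exp(-36/(4*20)) = exp(-0.45) = 0.637628.
H^2 = 1 - 0.894427*0.637628 = 0.4297

0.4297


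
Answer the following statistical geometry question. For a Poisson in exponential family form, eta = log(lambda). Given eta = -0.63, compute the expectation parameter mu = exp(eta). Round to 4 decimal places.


Expectation parameter for Poisson exponential family:
mu = exp(eta).
eta = -0.63.
mu = exp(-0.63) = 0.5326

0.5326


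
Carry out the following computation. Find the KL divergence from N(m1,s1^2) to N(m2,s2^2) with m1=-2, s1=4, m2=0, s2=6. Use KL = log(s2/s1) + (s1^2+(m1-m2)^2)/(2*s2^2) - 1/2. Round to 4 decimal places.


KL divergence between normal distributions:
KL = log(s2/s1) + (s1^2 + (m1-m2)^2)/(2*s2^2) - 1/2.
log(6/4) = 0.405465.
(4^2 + (-2-0)^2)/(2*6^2) = (16 + 4)/72 = 0.277778.
KL = 0.405465 + 0.277778 - 0.5 = 0.1832

0.1832


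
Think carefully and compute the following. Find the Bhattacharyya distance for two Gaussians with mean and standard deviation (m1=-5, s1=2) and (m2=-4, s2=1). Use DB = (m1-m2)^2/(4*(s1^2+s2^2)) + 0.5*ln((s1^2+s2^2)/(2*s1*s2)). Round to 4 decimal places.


Bhattacharyya distance between two Gaussians:
DB = (m1-m2)^2/(4*(s1^2+s2^2)) + (1/2)*ln((s1^2+s2^2)/(2*s1*s2)).
(m1-m2)^2 = (-1)^2 = 1.
s1^2+s2^2 = 4 + 1 = 5.
term1 = 1/20 = 0.05.
term2 = 0.5*ln(5/4.0) = 0.111572.
DB = 0.05 + 0.111572 = 0.1616

0.1616


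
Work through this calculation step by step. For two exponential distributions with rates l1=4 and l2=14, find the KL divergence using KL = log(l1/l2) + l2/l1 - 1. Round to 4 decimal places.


KL divergence for exponential family:
KL = log(l1/l2) + l2/l1 - 1.
log(4/14) = -1.252763.
14/4 = 3.5.
KL = -1.252763 + 3.5 - 1 = 1.2472

1.2472


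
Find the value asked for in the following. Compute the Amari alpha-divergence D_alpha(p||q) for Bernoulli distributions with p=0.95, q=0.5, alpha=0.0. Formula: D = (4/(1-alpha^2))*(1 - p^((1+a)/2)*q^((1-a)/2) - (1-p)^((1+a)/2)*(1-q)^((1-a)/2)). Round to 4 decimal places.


Amari alpha-divergence:
D = (4/(1-alpha^2))*(1 - p^((1+a)/2)*q^((1-a)/2) - (1-p)^((1+a)/2)*(1-q)^((1-a)/2)).
alpha = 0.0, p = 0.95, q = 0.5.
e1 = (1+alpha)/2 = 0.5, e2 = (1-alpha)/2 = 0.5.
t1 = p^e1 * q^e2 = 0.95^0.5 * 0.5^0.5 = 0.689202.
t2 = (1-p)^e1 * (1-q)^e2 = 0.05^0.5 * 0.5^0.5 = 0.158114.
4/(1-alpha^2) = 4.0.
D = 4.0*(1 - 0.689202 - 0.158114) = 0.6107

0.6107


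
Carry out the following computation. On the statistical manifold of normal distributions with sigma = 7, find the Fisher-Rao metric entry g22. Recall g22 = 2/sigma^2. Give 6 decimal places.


For the 2-parameter normal family, the Fisher metric has:
  g11 = 1/sigma^2, g22 = 2/sigma^2.
sigma = 7, sigma^2 = 49.
g22 = 0.040816

0.040816


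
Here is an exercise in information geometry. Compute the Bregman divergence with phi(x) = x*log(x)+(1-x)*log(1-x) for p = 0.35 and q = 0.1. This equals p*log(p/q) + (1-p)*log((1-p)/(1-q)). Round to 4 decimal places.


Bregman divergence with negative entropy generator:
D = p*log(p/q) + (1-p)*log((1-p)/(1-q)).
p = 0.35, q = 0.1.
p*log(p/q) = 0.35*log(0.35/0.1) = 0.438467.
(1-p)*log((1-p)/(1-q)) = 0.65*log(0.65/0.9) = -0.211525.
D = 0.438467 + -0.211525 = 0.2269

0.2269


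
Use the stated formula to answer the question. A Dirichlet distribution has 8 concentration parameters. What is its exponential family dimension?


Exponential family dimension calculation:
Dirichlet with 8 components has 8 natural parameters.

8


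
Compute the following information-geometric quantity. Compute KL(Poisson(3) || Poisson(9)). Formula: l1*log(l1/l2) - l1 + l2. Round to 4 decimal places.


KL divergence for Poisson:
KL = l1*log(l1/l2) - l1 + l2.
l1 = 3, l2 = 9.
log(3/9) = -1.098612.
l1*log(l1/l2) = 3 * -1.098612 = -3.295837.
KL = -3.295837 - 3 + 9 = 2.7042

2.7042


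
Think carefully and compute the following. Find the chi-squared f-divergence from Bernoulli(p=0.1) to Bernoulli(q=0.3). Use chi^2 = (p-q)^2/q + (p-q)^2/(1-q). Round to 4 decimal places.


Chi-squared divergence between Bernoulli distributions:
chi^2 = (p-q)^2/q + (p-q)^2/(1-q).
p = 0.1, q = 0.3, p-q = -0.2.
(p-q)^2 = 0.04.
term1 = 0.04/0.3 = 0.133333.
term2 = 0.04/0.7 = 0.057143.
chi^2 = 0.133333 + 0.057143 = 0.1905

0.1905


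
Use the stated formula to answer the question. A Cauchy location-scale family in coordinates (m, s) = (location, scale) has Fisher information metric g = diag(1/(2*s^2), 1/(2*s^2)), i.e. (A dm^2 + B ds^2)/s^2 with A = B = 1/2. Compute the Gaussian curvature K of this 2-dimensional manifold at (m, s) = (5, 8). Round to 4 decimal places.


The metric has the form g = (A dm^2 + B ds^2)/s^2 with A = 1/2, B = 1/2.
Substitute u = sqrt(A/B)*m: g = B*(du^2 + ds^2)/s^2, i.e. B times the
Poincare upper half-plane metric, which has constant Gaussian curvature -1.
Scaling a 2D metric by a constant c divides the Gaussian curvature by c,
so K = -1/B = -1/(1/2) = -2.0000 everywhere (the point (m, s) = (5, 8) is irrelevant:
the curvature is constant).
The requested Gaussian curvature is K = -2.0000.

-2.0000


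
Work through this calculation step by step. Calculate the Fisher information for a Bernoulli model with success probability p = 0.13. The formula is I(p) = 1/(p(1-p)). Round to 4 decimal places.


For Bernoulli(p), Fisher information is I(p) = 1/(p*(1-p)).
p = 0.13, 1-p = 0.87.
p*(1-p) = 0.1131.
I(p) = 1/0.1131 = 8.8417

8.8417


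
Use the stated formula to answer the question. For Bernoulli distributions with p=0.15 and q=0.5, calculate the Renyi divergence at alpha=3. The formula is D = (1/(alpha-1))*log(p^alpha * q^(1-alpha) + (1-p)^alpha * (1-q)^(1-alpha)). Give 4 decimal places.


Renyi divergence of order alpha between Bernoulli distributions:
D = (1/(alpha-1))*log(p^alpha * q^(1-alpha) + (1-p)^alpha * (1-q)^(1-alpha)).
alpha = 3, p = 0.15, q = 0.5.
p^alpha * q^(1-alpha) = 0.15^3 * 0.5^-2 = 0.0135.
(1-p)^alpha * (1-q)^(1-alpha) = 0.85^3 * 0.5^-2 = 2.4565.
sum = 0.0135 + 2.4565 = 2.47.
D = (1/2)*log(2.47) = 0.4521

0.4521


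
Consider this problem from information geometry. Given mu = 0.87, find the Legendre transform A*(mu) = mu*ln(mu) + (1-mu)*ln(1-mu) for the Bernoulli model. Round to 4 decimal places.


Legendre transform for Bernoulli:
A*(mu) = mu*log(mu) + (1-mu)*log(1-mu).
mu = 0.87, 1-mu = 0.13.
mu*log(mu) = 0.87*log(0.87) = -0.121158.
(1-mu)*log(1-mu) = 0.13*log(0.13) = -0.265229.
A* = -0.121158 + -0.265229 = -0.3864

-0.3864


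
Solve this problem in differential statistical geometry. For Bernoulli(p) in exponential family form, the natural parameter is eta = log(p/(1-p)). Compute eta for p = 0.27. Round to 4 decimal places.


Natural parameter for Bernoulli: eta = log(p/(1-p)).
p = 0.27, 1-p = 0.73.
p/(1-p) = 0.369863.
eta = log(0.369863) = -0.9946

-0.9946


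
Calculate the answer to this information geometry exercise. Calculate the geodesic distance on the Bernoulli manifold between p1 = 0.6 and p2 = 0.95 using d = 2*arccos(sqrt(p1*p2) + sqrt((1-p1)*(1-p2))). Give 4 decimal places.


Geodesic distance on Bernoulli manifold:
d(p1,p2) = 2*arccos(sqrt(p1*p2) + sqrt((1-p1)*(1-p2))).
sqrt(p1*p2) = sqrt(0.6*0.95) = 0.754983.
sqrt((1-p1)*(1-p2)) = sqrt(0.4*0.05) = 0.141421.
arg = 0.754983 + 0.141421 = 0.896405.
d = 2*arccos(0.896405) = 0.9184

0.9184


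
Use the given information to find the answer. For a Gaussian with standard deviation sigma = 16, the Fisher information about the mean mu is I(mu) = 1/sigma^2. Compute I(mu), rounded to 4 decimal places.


The Fisher information for the mean of a normal distribution is I(mu) = 1/sigma^2.
sigma = 16, so sigma^2 = 256.
I(mu) = 1/256 = 0.0039

0.0039


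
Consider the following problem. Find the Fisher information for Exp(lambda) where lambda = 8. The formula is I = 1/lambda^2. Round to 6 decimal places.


Fisher information for exponential: I(lambda) = 1/lambda^2.
lambda = 8, lambda^2 = 64.
I = 1/64 = 0.015625

0.015625


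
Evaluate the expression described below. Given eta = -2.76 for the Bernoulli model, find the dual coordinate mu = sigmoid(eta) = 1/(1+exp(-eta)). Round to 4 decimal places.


Dual coordinate (expectation parameter) for Bernoulli:
mu = 1/(1+exp(-eta)).
eta = -2.76.
exp(-eta) = exp(2.76) = 15.799843.
mu = 1/(1+15.799843) = 0.0595

0.0595


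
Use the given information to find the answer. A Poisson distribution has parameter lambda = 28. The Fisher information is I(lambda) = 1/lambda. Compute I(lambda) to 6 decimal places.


Fisher information for Poisson: I(lambda) = 1/lambda.
lambda = 28.
I(lambda) = 1/28 = 0.035714

0.035714


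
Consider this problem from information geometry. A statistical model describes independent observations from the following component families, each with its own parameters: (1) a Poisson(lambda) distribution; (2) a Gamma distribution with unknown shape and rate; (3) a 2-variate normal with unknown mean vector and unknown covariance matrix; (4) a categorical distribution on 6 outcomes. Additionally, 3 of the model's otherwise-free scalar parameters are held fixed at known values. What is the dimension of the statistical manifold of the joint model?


The dimension of a statistical manifold equals the number of free
(independent) real parameters of the model. For a product of independent
blocks the parameter counts add.
- Poisson (lambda): 1.
- Gamma (shape, rate): 2.
- 2-variate normal: 2 (mean) + 2*3/2 = 3 (symmetric covariance) = 5.
- categorical on 6 outcomes (probabilities sum to 1): 6-1 = 5.
Total = 1 + 2 + 5 + 5 = 13.
3 parameter(s) fixed at known values: 13 - 3 = 10.
Dimension = 10

10


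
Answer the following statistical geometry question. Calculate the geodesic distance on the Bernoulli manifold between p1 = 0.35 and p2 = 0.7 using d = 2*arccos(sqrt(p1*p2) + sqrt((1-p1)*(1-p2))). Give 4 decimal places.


Geodesic distance on Bernoulli manifold:
d(p1,p2) = 2*arccos(sqrt(p1*p2) + sqrt((1-p1)*(1-p2))).
sqrt(p1*p2) = sqrt(0.35*0.7) = 0.494975.
sqrt((1-p1)*(1-p2)) = sqrt(0.65*0.3) = 0.441588.
arg = 0.494975 + 0.441588 = 0.936563.
d = 2*arccos(0.936563) = 0.7162

0.7162
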